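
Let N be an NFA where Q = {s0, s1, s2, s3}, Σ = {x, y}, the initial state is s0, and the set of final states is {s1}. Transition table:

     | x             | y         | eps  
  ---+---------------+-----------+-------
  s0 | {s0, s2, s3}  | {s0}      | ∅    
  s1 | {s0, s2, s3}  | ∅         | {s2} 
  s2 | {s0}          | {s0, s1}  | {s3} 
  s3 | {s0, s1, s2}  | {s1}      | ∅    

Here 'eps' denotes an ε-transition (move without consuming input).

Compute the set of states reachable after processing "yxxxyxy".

{s0, s1, s2, s3}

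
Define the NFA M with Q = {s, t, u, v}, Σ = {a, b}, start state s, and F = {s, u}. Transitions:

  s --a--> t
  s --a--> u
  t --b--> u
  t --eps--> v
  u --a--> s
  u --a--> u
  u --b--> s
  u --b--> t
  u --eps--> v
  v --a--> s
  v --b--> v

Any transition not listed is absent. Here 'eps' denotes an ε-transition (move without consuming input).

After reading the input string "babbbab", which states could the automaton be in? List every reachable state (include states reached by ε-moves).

∅

Start in {s}.
Read 'b': {s} → ∅.
The set is empty and remains empty for the remaining 6 symbols.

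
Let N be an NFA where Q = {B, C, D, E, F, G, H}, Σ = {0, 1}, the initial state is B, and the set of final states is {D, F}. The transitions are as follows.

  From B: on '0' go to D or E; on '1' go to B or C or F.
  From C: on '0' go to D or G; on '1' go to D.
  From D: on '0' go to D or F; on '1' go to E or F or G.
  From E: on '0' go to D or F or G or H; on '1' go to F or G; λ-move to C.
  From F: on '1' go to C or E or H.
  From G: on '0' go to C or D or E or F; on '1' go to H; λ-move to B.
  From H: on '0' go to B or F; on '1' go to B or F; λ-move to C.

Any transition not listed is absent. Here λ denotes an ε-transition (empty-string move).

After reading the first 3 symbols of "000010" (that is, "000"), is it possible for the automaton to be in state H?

No

Start in {B}.
Read '0': {B} → {C, D, E}.
Read '0': {C, D, E} → {B, C, D, F, G, H}.
Read '0': {B, C, D, F, G, H} → {B, C, D, E, F, G}.
State H is not in {B, C, D, E, F, G}.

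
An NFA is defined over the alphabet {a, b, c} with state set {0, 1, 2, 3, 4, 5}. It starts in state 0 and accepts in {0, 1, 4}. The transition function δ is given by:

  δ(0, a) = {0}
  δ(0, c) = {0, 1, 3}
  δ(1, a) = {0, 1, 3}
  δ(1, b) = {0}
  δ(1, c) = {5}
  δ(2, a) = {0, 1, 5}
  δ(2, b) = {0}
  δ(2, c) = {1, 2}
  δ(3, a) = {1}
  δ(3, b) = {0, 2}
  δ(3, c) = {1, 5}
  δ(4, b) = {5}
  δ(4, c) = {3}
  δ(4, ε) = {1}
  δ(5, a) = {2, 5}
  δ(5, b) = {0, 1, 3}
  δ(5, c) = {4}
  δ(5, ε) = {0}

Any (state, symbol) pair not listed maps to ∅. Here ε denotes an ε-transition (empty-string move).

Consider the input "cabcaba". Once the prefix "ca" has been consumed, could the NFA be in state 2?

No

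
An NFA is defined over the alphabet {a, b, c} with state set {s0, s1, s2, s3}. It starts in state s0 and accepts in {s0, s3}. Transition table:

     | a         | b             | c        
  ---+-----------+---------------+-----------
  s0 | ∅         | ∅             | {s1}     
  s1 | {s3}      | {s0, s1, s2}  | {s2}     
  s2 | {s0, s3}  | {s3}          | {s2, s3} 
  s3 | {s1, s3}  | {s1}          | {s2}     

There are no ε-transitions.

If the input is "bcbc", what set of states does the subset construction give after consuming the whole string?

∅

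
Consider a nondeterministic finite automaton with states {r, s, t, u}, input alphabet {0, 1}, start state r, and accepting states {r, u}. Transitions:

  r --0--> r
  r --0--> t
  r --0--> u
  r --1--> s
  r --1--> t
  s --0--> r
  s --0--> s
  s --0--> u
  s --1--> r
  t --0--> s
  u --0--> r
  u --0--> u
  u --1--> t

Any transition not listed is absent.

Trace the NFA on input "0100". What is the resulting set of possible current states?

Start in {r}.
Read '0': {r} → {r, t, u}.
Read '1': {r, t, u} → {s, t}.
Read '0': {s, t} → {r, s, u}.
Read '0': {r, s, u} → {r, s, t, u}.

{r, s, t, u}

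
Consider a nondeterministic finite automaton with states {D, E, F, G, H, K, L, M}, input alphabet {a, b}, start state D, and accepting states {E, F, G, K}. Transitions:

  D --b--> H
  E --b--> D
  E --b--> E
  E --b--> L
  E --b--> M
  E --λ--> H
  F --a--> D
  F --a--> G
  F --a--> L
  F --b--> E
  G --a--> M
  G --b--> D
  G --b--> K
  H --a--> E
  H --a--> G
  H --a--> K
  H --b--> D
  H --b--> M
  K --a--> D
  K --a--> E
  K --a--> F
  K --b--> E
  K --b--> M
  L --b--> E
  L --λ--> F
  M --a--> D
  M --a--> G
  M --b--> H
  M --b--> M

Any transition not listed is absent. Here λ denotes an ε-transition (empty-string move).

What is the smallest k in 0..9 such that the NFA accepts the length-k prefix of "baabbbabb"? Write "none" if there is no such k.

2

Start in {D}.
Read 'b': {D} → {H}.
Read 'a': {H} → {E, G, H, K}.
None of the earlier sets intersect F, but {E, G, H, K} does.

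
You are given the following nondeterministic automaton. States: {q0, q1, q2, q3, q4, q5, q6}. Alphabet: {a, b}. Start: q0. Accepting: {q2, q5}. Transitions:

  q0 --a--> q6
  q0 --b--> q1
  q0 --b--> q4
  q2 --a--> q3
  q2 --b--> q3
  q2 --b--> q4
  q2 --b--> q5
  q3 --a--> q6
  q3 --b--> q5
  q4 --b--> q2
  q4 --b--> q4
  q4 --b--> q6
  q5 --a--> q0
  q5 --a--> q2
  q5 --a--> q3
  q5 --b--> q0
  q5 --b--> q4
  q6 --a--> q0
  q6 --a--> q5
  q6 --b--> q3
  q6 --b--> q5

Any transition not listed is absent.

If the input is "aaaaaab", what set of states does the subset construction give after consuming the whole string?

{q0, q1, q3, q4, q5}

Start in {q0}.
Read 'a': {q0} → {q6}.
Read 'a': {q6} → {q0, q5}.
Read 'a': {q0, q5} → {q0, q2, q3, q6}.
Read 'a': {q0, q2, q3, q6} → {q0, q3, q5, q6}.
Read 'a': {q0, q3, q5, q6} → {q0, q2, q3, q5, q6}.
Read 'a': {q0, q2, q3, q5, q6} → {q0, q2, q3, q5, q6}.
Read 'b': {q0, q2, q3, q5, q6} → {q0, q1, q3, q4, q5}.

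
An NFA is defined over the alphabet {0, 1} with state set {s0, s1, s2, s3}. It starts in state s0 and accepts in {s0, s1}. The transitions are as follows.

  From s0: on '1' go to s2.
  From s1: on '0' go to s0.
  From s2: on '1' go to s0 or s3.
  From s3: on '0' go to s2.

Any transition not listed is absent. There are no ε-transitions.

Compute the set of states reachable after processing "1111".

Start in {s0}.
Read '1': {s0} → {s2}.
Read '1': {s2} → {s0, s3}.
Read '1': {s0, s3} → {s2}.
Read '1': {s2} → {s0, s3}.

{s0, s3}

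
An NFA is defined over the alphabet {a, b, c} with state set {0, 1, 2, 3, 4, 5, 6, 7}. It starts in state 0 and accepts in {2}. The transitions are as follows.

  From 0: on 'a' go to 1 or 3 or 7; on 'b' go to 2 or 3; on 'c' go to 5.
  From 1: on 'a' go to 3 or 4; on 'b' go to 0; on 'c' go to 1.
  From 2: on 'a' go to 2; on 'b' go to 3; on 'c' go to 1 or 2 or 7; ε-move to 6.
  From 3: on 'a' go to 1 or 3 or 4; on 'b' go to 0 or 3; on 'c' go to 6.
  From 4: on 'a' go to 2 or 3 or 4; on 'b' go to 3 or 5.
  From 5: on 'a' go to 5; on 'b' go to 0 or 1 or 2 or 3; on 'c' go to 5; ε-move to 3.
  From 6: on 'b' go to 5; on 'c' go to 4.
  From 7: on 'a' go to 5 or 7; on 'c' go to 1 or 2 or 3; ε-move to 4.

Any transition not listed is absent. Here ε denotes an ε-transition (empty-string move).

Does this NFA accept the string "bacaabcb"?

Start in {0}.
Read 'b': {0} → {2, 3, 6}.
Read 'a': {2, 3, 6} → {1, 2, 3, 4, 6}.
Read 'c': {1, 2, 3, 4, 6} → {1, 2, 4, 6, 7}.
Read 'a': {1, 2, 4, 6, 7} → {2, 3, 4, 5, 6, 7}.
Read 'a': {2, 3, 4, 5, 6, 7} → {1, 2, 3, 4, 5, 6, 7}.
Read 'b': {1, 2, 3, 4, 5, 6, 7} → {0, 1, 2, 3, 5, 6}.
Read 'c': {0, 1, 2, 3, 5, 6} → {1, 2, 3, 4, 5, 6, 7}.
Read 'b': {1, 2, 3, 4, 5, 6, 7} → {0, 1, 2, 3, 5, 6}.
The final set {0, 1, 2, 3, 5, 6} contains the accepting state 2.

Yes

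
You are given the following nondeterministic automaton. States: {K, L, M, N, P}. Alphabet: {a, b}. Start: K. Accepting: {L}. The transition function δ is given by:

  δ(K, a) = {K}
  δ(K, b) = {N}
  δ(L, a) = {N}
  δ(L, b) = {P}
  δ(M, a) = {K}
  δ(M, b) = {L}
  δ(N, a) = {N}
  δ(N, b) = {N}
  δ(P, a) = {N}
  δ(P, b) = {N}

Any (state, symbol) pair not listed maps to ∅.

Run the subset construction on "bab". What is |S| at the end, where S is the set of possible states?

Start in {K}.
Read 'b': {K} → {N}.
Read 'a': {N} → {N}.
Read 'b': {N} → {N}.
That set has 1 state.

1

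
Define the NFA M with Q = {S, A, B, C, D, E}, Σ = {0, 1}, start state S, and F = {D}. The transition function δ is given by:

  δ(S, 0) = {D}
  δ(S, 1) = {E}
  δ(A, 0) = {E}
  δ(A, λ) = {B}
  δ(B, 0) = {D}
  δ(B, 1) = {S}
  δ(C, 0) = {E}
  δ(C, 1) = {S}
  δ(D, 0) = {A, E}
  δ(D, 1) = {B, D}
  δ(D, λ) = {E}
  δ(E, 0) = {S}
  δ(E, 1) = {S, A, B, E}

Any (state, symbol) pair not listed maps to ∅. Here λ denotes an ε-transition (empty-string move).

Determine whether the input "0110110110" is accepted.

Yes

Start in {S}.
Read '0': {S} → {D, E}.
Read '1': {D, E} → {S, A, B, D, E}.
Read '1': {S, A, B, D, E} → {S, A, B, D, E}.
Read '0': {S, A, B, D, E} → {S, A, B, D, E}.
Read '1': {S, A, B, D, E} → {S, A, B, D, E}.
Read '1': {S, A, B, D, E} → {S, A, B, D, E}.
Read '0': {S, A, B, D, E} → {S, A, B, D, E}.
Read '1': {S, A, B, D, E} → {S, A, B, D, E}.
Read '1': {S, A, B, D, E} → {S, A, B, D, E}.
Read '0': {S, A, B, D, E} → {S, A, B, D, E}.
The final set {S, A, B, D, E} contains the accepting state D.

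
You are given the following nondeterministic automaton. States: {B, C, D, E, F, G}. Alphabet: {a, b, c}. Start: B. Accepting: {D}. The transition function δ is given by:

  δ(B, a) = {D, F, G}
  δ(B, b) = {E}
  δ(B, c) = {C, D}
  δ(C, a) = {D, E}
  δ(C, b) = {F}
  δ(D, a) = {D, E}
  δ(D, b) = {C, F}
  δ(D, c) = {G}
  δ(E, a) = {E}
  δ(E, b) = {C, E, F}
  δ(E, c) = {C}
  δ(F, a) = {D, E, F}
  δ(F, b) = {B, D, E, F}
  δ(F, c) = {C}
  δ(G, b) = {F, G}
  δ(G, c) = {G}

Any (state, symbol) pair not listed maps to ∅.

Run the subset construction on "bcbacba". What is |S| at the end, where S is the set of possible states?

3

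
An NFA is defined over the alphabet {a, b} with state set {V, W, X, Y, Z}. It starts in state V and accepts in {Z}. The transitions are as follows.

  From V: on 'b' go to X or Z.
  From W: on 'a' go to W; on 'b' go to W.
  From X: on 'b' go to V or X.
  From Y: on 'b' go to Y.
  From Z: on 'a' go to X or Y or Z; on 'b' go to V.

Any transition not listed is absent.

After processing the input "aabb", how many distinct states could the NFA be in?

Start in {V}.
Read 'a': V→∅; now ∅.
The set is empty and remains empty for the remaining 3 symbols.
That set has 0 states.

0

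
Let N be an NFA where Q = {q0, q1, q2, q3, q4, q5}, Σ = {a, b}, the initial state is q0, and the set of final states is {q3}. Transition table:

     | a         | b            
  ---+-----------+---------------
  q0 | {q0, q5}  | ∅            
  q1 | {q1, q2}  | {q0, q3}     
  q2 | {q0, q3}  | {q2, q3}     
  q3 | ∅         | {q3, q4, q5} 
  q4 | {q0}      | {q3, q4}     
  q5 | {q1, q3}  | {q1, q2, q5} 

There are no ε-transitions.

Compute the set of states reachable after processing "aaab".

{q0, q1, q2, q3, q4, q5}

Start in {q0}.
Read 'a': {q0} → {q0, q5}.
Read 'a': {q0, q5} → {q0, q1, q3, q5}.
Read 'a': {q0, q1, q3, q5} → {q0, q1, q2, q3, q5}.
Read 'b': {q0, q1, q2, q3, q5} → {q0, q1, q2, q3, q4, q5}.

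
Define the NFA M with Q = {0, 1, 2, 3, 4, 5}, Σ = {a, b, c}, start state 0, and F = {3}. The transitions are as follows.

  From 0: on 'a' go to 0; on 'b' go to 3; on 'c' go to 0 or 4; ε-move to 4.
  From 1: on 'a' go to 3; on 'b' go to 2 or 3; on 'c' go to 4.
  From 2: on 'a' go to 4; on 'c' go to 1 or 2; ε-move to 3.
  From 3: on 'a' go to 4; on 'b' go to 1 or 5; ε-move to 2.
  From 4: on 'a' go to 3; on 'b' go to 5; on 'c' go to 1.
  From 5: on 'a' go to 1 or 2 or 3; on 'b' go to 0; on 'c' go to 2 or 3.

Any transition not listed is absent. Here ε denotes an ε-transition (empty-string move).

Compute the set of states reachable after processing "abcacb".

Start: ε-closure({0}) = {0, 4}.
Read 'a': 0→{0}, 4→{3}; union {0, 3}; ε-closure = {0, 2, 3, 4}.
Read 'b': 0→{3}, 2→∅, 3→{1, 5}, 4→{5}; union {1, 3, 5}; ε-closure = {1, 2, 3, 5}.
Read 'c': 1→{4}, 2→{1, 2}, 3→∅, 5→{2, 3}; now {1, 2, 3, 4}.
Read 'a': 1→{3}, 2→{4}, 3→{4}, 4→{3}; union {3, 4}; ε-closure = {2, 3, 4}.
Read 'c': 2→{1, 2}, 3→∅, 4→{1}; union {1, 2}; ε-closure = {1, 2, 3}.
Read 'b': 1→{2, 3}, 2→∅, 3→{1, 5}; now {1, 2, 3, 5}.

{1, 2, 3, 5}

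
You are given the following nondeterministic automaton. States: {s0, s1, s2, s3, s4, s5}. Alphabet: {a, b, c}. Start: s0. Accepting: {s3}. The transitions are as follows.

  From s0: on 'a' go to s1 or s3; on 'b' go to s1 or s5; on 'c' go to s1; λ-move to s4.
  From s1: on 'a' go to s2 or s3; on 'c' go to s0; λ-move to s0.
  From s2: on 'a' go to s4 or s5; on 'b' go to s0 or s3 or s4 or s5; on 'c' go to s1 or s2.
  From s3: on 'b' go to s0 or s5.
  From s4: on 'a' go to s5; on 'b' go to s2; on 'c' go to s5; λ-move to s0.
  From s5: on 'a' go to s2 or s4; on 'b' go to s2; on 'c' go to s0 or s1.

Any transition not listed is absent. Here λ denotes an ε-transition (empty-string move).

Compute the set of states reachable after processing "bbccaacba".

{s0, s1, s2, s3, s4, s5}

Start: ε-closure({s0}) = {s0, s4}.
Read 'b': {s0, s4} → {s0, s1, s2, s4, s5}.
Read 'b': {s0, s1, s2, s4, s5} → {s0, s1, s2, s3, s4, s5}.
Read 'c': {s0, s1, s2, s3, s4, s5} → {s0, s1, s2, s4, s5}.
Read 'c': {s0, s1, s2, s4, s5} → {s0, s1, s2, s4, s5}.
Read 'a': {s0, s1, s2, s4, s5} → {s0, s1, s2, s3, s4, s5}.
Read 'a': {s0, s1, s2, s3, s4, s5} → {s0, s1, s2, s3, s4, s5}.
Read 'c': {s0, s1, s2, s3, s4, s5} → {s0, s1, s2, s4, s5}.
Read 'b': {s0, s1, s2, s4, s5} → {s0, s1, s2, s3, s4, s5}.
Read 'a': {s0, s1, s2, s3, s4, s5} → {s0, s1, s2, s3, s4, s5}.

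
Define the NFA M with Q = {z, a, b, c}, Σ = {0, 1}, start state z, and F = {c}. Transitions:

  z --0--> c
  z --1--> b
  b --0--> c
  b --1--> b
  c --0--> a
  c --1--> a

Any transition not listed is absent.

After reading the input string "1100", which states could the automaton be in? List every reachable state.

{a}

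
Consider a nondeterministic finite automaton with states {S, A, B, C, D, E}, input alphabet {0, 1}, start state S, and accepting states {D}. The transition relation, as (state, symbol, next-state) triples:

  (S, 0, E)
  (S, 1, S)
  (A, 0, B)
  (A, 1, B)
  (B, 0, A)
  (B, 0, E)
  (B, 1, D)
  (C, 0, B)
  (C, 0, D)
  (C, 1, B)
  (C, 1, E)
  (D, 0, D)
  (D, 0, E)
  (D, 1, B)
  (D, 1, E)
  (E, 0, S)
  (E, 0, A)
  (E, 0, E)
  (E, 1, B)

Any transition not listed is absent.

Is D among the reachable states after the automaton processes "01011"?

Start in {S}.
Read '0': S→{E}; now {E}.
Read '1': E→{B}; now {B}.
Read '0': B→{A, E}; now {A, E}.
Read '1': A→{B}, E→{B}; now {B}.
Read '1': B→{D}; now {D}.
State D is in {D}.

Yes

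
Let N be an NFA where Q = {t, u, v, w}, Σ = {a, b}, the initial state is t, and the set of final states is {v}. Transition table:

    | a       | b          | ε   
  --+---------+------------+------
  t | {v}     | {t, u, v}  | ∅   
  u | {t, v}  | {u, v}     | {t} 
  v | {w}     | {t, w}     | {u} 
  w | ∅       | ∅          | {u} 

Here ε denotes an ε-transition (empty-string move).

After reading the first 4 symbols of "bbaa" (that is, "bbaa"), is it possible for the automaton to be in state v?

Start in {t}.
Read 'b': t→{t, u, v}; now {t, u, v}.
Read 'b': t→{t, u, v}, u→{u, v}, v→{t, w}; now {t, u, v, w}.
Read 'a': t→{v}, u→{t, v}, v→{w}, w→∅; union {t, v, w}; ε-closure = {t, u, v, w}.
Read 'a': t→{v}, u→{t, v}, v→{w}, w→∅; union {t, v, w}; ε-closure = {t, u, v, w}.
State v is in {t, u, v, w}.

Yes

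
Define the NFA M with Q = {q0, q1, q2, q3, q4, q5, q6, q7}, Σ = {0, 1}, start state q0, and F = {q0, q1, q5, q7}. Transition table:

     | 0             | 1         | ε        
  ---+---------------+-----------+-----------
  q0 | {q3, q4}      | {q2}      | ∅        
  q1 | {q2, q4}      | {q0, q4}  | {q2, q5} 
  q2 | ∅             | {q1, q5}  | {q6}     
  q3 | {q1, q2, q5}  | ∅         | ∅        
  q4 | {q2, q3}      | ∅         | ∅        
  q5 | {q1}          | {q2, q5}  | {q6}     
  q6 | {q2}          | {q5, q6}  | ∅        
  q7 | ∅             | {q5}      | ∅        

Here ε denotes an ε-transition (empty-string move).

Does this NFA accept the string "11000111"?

Yes

Start in {q0}.
Read '1': q0→{q2}; union {q2}; ε-closure = {q2, q6}.
Read '1': q2→{q1, q5}, q6→{q5, q6}; union {q1, q5, q6}; ε-closure = {q1, q2, q5, q6}.
Read '0': q1→{q2, q4}, q2→∅, q5→{q1}, q6→{q2}; union {q1, q2, q4}; ε-closure = {q1, q2, q4, q5, q6}.
Read '0': q1→{q2, q4}, q2→∅, q4→{q2, q3}, q5→{q1}, q6→{q2}; union {q1, q2, q3, q4}; ε-closure = {q1, q2, q3, q4, q5, q6}.
Read '0': q1→{q2, q4}, q2→∅, q3→{q1, q2, q5}, q4→{q2, q3}, q5→{q1}, q6→{q2}; union {q1, q2, q3, q4, q5}; ε-closure = {q1, q2, q3, q4, q5, q6}.
Read '1': q1→{q0, q4}, q2→{q1, q5}, q3→∅, q4→∅, q5→{q2, q5}, q6→{q5, q6}; now {q0, q1, q2, q4, q5, q6}.
Read '1': q0→{q2}, q1→{q0, q4}, q2→{q1, q5}, q4→∅, q5→{q2, q5}, q6→{q5, q6}; now {q0, q1, q2, q4, q5, q6}.
Read '1': q0→{q2}, q1→{q0, q4}, q2→{q1, q5}, q4→∅, q5→{q2, q5}, q6→{q5, q6}; now {q0, q1, q2, q4, q5, q6}.
The final set {q0, q1, q2, q4, q5, q6} contains the accepting states q0, q1, q5.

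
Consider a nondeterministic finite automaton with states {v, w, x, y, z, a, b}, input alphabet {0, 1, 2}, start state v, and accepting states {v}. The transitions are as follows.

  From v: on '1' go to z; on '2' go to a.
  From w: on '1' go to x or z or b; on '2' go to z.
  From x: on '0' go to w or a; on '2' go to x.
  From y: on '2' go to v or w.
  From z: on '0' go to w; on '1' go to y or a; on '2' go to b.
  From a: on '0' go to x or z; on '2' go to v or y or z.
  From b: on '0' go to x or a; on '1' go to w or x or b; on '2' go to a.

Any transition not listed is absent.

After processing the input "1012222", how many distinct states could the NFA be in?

7

Start in {v}.
Read '1': {v} → {z}.
Read '0': {z} → {w}.
Read '1': {w} → {x, z, b}.
Read '2': {x, z, b} → {x, a, b}.
Read '2': {x, a, b} → {v, x, y, z, a}.
Read '2': {v, x, y, z, a} → {v, w, x, y, z, a, b}.
Read '2': {v, w, x, y, z, a, b} → {v, w, x, y, z, a, b}.
That set has 7 states.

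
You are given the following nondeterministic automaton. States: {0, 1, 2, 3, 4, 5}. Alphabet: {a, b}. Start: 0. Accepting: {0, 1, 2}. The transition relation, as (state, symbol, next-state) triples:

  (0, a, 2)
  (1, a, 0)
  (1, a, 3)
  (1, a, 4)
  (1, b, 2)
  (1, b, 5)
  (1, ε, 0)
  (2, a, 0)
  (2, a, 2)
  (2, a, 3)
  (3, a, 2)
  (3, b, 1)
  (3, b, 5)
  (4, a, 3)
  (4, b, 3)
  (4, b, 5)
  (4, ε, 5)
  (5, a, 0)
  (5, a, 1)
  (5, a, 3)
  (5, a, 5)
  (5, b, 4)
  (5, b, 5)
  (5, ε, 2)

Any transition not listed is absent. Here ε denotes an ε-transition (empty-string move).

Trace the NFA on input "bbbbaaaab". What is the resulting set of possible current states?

Start in {0}.
Read 'b': 0→∅; now ∅.
The set is empty and remains empty for the remaining 8 symbols.

∅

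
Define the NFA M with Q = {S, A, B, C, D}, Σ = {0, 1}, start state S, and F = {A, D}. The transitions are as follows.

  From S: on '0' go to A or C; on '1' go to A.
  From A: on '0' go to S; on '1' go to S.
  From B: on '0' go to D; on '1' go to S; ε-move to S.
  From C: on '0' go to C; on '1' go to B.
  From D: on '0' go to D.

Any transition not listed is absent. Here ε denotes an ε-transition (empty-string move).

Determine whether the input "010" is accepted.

Start in {S}.
Read '0': {S} → {A, C}.
Read '1': {A, C} → {S, B}.
Read '0': {S, B} → {A, C, D}.
The final set {A, C, D} contains the accepting states A, D.

Yes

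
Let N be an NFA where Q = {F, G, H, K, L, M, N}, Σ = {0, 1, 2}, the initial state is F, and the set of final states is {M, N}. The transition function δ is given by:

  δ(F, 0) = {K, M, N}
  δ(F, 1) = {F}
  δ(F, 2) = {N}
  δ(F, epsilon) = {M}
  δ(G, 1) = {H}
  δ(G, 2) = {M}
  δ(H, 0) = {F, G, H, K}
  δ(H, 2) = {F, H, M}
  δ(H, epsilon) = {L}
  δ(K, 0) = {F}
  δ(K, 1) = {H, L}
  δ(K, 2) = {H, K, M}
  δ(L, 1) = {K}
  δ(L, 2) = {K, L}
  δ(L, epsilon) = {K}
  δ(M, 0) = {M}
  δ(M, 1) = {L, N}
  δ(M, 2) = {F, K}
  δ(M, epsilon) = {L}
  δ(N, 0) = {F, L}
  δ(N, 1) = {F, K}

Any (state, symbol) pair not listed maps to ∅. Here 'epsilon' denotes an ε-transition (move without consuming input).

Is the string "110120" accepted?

Start: ε-closure({F}) = {F, K, L, M}.
Read '1': F→{F}, K→{H, L}, L→{K}, M→{L, N}; union {F, H, K, L, N}; ε-closure = {F, H, K, L, M, N}.
Read '1': F→{F}, H→∅, K→{H, L}, L→{K}, M→{L, N}, N→{F, K}; union {F, H, K, L, N}; ε-closure = {F, H, K, L, M, N}.
Read '0': F→{K, M, N}, H→{F, G, H, K}, K→{F}, L→∅, M→{M}, N→{F, L}; now {F, G, H, K, L, M, N}.
Read '1': F→{F}, G→{H}, H→∅, K→{H, L}, L→{K}, M→{L, N}, N→{F, K}; union {F, H, K, L, N}; ε-closure = {F, H, K, L, M, N}.
Read '2': F→{N}, H→{F, H, M}, K→{H, K, M}, L→{K, L}, M→{F, K}, N→∅; now {F, H, K, L, M, N}.
Read '0': F→{K, M, N}, H→{F, G, H, K}, K→{F}, L→∅, M→{M}, N→{F, L}; now {F, G, H, K, L, M, N}.
The final set {F, G, H, K, L, M, N} contains the accepting states M, N.

Yes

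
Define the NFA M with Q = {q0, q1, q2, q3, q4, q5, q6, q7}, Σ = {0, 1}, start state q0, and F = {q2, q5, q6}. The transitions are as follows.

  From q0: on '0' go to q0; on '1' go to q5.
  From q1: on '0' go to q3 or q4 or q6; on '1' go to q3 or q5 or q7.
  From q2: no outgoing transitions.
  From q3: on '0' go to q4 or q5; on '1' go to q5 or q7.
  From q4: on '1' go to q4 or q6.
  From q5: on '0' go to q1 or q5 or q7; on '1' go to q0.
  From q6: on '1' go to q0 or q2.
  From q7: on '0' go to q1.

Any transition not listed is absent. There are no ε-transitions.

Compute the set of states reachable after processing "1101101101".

{q5}

Start in {q0}.
Read '1': q0→{q5}; now {q5}.
Read '1': q5→{q0}; now {q0}.
Read '0': q0→{q0}; now {q0}.
Read '1': q0→{q5}; now {q5}.
Read '1': q5→{q0}; now {q0}.
Read '0': q0→{q0}; now {q0}.
Read '1': q0→{q5}; now {q5}.
Read '1': q5→{q0}; now {q0}.
Read '0': q0→{q0}; now {q0}.
Read '1': q0→{q5}; now {q5}.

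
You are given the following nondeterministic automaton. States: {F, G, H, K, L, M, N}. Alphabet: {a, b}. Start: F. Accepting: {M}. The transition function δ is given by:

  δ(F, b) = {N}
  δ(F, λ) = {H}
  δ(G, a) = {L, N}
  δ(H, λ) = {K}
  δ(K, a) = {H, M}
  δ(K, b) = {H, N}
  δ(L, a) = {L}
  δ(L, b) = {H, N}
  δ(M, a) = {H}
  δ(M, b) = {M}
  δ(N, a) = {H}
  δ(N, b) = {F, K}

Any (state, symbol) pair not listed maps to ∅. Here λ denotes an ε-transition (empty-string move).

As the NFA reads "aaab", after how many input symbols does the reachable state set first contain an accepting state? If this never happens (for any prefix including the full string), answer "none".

1

Start: ε-closure({F}) = {F, H, K}.
Read 'a': {F, H, K} → {H, K, M}.
None of the earlier sets intersect F, but {H, K, M} does.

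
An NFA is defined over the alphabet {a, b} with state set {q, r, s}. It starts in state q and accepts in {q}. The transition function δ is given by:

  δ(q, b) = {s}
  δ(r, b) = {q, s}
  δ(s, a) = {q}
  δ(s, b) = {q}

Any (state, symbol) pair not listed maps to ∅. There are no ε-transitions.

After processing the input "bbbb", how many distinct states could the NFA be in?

1

Start in {q}.
Read 'b': q→{s}; now {s}.
Read 'b': s→{q}; now {q}.
Read 'b': q→{s}; now {s}.
Read 'b': s→{q}; now {q}.
That set has 1 state.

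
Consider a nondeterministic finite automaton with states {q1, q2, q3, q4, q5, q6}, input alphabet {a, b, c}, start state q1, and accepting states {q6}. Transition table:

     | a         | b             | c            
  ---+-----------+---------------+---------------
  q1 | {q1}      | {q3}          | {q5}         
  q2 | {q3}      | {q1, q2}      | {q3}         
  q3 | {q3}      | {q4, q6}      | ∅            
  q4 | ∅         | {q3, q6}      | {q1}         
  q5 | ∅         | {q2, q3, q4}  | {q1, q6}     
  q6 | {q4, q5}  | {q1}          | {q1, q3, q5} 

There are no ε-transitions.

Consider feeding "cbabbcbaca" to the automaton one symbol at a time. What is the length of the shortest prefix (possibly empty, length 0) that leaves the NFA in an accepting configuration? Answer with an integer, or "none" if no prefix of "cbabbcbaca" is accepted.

Start in {q1}.
Read 'c': q1→{q5}; now {q5}.
Read 'b': q5→{q2, q3, q4}; now {q2, q3, q4}.
Read 'a': q2→{q3}, q3→{q3}, q4→∅; now {q3}.
Read 'b': q3→{q4, q6}; now {q4, q6}.
None of the earlier sets intersect F, but {q4, q6} does.

4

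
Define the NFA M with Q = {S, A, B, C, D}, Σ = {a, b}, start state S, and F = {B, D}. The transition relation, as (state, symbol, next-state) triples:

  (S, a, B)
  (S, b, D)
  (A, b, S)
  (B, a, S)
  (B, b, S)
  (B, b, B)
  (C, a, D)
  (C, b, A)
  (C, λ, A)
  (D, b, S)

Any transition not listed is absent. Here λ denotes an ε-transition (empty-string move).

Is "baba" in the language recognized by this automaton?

No

Start in {S}.
Read 'b': S→{D}; now {D}.
Read 'a': D→∅; now ∅.
The set is empty and remains empty for the remaining 2 symbols.
The final set ∅ contains no accepting state.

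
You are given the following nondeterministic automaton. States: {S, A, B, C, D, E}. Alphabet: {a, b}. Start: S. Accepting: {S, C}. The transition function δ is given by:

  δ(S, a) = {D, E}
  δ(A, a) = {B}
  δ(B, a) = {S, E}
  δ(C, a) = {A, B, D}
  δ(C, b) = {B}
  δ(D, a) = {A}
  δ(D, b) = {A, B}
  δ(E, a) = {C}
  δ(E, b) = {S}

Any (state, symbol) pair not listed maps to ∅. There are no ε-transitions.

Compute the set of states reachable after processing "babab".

Start in {S}.
Read 'b': S→∅; now ∅.
The set is empty and remains empty for the remaining 4 symbols.

∅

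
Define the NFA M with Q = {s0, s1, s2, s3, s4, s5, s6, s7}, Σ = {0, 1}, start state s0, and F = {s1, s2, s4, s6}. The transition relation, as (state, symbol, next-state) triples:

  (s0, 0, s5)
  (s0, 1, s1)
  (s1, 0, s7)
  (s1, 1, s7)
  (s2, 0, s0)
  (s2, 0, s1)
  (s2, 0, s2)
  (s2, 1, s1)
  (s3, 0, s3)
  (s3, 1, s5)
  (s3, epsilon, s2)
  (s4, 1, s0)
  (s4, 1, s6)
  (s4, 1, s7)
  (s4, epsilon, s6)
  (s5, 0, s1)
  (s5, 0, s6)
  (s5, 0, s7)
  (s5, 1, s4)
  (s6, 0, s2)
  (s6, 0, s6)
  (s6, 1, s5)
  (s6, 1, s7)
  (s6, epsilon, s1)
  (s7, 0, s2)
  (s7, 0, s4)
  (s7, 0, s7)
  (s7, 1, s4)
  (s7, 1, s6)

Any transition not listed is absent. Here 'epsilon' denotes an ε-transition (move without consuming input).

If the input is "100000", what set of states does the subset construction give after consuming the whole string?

Start in {s0}.
Read '1': {s0} → {s1}.
Read '0': {s1} → {s7}.
Read '0': {s7} → {s1, s2, s4, s6, s7}.
Read '0': {s1, s2, s4, s6, s7} → {s0, s1, s2, s4, s6, s7}.
Read '0': {s0, s1, s2, s4, s6, s7} → {s0, s1, s2, s4, s5, s6, s7}.
Read '0': {s0, s1, s2, s4, s5, s6, s7} → {s0, s1, s2, s4, s5, s6, s7}.

{s0, s1, s2, s4, s5, s6, s7}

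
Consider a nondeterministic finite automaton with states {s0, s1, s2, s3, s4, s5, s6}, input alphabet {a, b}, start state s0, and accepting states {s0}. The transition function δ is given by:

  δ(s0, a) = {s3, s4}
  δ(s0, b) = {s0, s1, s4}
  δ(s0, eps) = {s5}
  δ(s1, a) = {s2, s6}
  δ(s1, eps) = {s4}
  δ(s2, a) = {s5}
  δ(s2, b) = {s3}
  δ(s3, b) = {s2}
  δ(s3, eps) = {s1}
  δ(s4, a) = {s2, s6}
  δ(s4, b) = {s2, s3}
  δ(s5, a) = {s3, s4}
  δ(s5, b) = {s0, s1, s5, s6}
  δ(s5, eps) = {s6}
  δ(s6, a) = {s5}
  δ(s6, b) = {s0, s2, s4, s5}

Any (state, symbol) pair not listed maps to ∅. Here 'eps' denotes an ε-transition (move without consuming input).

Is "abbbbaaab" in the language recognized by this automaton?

Yes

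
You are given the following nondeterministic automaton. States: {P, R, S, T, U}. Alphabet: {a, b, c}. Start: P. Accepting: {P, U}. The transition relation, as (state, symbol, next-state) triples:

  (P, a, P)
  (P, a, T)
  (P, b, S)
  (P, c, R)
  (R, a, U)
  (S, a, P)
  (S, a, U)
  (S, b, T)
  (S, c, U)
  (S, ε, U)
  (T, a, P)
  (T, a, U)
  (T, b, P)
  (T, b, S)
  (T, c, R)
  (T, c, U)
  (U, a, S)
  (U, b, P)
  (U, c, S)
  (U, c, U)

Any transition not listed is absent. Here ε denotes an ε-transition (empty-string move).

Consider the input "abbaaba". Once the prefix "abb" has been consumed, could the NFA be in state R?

Start in {P}.
Read 'a': P→{P, T}; now {P, T}.
Read 'b': P→{S}, T→{P, S}; union {P, S}; ε-closure = {P, S, U}.
Read 'b': P→{S}, S→{T}, U→{P}; union {P, S, T}; ε-closure = {P, S, T, U}.
State R is not in {P, S, T, U}.

No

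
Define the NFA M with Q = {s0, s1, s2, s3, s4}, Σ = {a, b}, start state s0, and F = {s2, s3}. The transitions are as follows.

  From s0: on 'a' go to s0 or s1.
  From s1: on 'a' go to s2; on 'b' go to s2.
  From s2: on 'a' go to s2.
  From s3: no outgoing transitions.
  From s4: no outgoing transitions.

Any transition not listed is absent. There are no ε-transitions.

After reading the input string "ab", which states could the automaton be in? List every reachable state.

{s2}

Start in {s0}.
Read 'a': s0→{s0, s1}; now {s0, s1}.
Read 'b': s0→∅, s1→{s2}; now {s2}.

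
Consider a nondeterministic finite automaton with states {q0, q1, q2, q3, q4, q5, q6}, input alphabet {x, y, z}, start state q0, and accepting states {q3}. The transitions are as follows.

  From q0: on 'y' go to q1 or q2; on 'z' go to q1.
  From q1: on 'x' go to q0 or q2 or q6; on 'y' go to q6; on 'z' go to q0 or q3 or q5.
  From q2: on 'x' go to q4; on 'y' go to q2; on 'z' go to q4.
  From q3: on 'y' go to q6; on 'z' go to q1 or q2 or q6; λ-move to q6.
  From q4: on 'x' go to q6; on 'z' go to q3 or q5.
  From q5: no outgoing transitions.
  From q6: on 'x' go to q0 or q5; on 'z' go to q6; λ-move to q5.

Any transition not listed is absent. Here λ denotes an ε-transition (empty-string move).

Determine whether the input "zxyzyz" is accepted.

Start in {q0}.
Read 'z': {q0} → {q1}.
Read 'x': {q1} → {q0, q2, q5, q6}.
Read 'y': {q0, q2, q5, q6} → {q1, q2}.
Read 'z': {q1, q2} → {q0, q3, q4, q5, q6}.
Read 'y': {q0, q3, q4, q5, q6} → {q1, q2, q5, q6}.
Read 'z': {q1, q2, q5, q6} → {q0, q3, q4, q5, q6}.
The final set {q0, q3, q4, q5, q6} contains the accepting state q3.

Yes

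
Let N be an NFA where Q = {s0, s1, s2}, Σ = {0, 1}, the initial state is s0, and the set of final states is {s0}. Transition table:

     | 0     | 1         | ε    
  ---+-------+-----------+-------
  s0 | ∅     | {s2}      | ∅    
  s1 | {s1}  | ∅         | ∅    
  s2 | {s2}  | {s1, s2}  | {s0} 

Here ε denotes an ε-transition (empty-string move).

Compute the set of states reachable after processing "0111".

∅

Start in {s0}.
Read '0': s0→∅; now ∅.
The set is empty and remains empty for the remaining 3 symbols.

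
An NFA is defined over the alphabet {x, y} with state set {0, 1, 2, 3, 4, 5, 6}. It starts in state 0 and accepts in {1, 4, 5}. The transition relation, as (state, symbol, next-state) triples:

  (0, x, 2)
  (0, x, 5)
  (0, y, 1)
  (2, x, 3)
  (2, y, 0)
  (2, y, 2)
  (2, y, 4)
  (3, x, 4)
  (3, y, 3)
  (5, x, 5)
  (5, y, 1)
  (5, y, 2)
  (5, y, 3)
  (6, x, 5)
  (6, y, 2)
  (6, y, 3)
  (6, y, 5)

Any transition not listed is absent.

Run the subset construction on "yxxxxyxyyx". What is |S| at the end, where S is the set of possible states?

0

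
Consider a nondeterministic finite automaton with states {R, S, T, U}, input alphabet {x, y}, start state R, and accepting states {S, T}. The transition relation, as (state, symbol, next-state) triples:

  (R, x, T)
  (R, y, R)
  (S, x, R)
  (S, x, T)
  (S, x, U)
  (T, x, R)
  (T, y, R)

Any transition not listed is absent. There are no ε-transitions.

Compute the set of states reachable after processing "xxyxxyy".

{R}

Start in {R}.
Read 'x': R→{T}; now {T}.
Read 'x': T→{R}; now {R}.
Read 'y': R→{R}; now {R}.
Read 'x': R→{T}; now {T}.
Read 'x': T→{R}; now {R}.
Read 'y': R→{R}; now {R}.
Read 'y': R→{R}; now {R}.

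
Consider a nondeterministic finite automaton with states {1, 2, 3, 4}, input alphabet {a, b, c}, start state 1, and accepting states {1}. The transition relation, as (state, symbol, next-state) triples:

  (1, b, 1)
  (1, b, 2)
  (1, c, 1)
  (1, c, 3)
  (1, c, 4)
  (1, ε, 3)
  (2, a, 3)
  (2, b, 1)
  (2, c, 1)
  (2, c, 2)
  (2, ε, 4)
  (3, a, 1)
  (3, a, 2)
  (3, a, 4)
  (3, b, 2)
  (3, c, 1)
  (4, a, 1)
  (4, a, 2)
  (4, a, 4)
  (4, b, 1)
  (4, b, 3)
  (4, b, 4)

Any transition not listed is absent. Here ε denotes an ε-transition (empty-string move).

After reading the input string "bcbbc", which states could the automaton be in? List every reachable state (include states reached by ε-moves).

{1, 2, 3, 4}

Start: ε-closure({1}) = {1, 3}.
Read 'b': {1, 3} → {1, 2, 3, 4}.
Read 'c': {1, 2, 3, 4} → {1, 2, 3, 4}.
Read 'b': {1, 2, 3, 4} → {1, 2, 3, 4}.
Read 'b': {1, 2, 3, 4} → {1, 2, 3, 4}.
Read 'c': {1, 2, 3, 4} → {1, 2, 3, 4}.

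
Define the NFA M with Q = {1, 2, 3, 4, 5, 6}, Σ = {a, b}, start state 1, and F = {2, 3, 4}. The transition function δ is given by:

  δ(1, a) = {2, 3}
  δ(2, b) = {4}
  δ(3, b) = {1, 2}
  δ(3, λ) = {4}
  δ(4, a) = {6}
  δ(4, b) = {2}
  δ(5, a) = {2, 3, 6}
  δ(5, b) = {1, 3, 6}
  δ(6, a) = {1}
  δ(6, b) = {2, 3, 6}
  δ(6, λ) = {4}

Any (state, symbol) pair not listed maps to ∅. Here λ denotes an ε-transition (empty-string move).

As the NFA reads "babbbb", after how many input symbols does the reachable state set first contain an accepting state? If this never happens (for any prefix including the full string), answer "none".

none

Start in {1}.
Read 'b': {1} → ∅.
The set is empty and remains empty for the remaining 5 symbols.
No reachable set along the way intersects F.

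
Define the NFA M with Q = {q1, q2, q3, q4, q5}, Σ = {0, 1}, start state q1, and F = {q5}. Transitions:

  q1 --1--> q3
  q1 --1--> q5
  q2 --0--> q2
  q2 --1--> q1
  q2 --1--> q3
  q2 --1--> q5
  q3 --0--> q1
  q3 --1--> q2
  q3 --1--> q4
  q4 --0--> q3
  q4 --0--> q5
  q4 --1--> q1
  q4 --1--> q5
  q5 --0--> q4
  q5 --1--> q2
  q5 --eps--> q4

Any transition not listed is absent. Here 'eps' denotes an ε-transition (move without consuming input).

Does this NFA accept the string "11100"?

Start in {q1}.
Read '1': q1→{q3, q5}; union {q3, q5}; ε-closure = {q3, q4, q5}.
Read '1': q3→{q2, q4}, q4→{q1, q5}, q5→{q2}; now {q1, q2, q4, q5}.
Read '1': q1→{q3, q5}, q2→{q1, q3, q5}, q4→{q1, q5}, q5→{q2}; union {q1, q2, q3, q5}; ε-closure = {q1, q2, q3, q4, q5}.
Read '0': q1→∅, q2→{q2}, q3→{q1}, q4→{q3, q5}, q5→{q4}; now {q1, q2, q3, q4, q5}.
Read '0': q1→∅, q2→{q2}, q3→{q1}, q4→{q3, q5}, q5→{q4}; now {q1, q2, q3, q4, q5}.
The final set {q1, q2, q3, q4, q5} contains the accepting state q5.

Yes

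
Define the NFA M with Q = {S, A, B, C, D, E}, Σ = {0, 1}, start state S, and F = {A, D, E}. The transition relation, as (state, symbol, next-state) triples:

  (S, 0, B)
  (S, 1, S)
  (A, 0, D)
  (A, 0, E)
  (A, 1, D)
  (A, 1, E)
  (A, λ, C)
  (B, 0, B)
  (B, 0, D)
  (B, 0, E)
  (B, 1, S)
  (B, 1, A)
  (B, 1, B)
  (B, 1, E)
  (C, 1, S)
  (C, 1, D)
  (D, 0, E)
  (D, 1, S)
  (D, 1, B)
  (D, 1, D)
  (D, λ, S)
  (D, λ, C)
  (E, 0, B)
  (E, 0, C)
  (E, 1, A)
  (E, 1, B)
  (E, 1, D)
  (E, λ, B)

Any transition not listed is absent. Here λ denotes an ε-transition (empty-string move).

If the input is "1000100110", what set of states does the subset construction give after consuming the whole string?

Start in {S}.
Read '1': {S} → {S}.
Read '0': {S} → {B}.
Read '0': {B} → {S, B, C, D, E}.
Read '0': {S, B, C, D, E} → {S, B, C, D, E}.
Read '1': {S, B, C, D, E} → {S, A, B, C, D, E}.
Read '0': {S, A, B, C, D, E} → {S, B, C, D, E}.
Read '0': {S, B, C, D, E} → {S, B, C, D, E}.
Read '1': {S, B, C, D, E} → {S, A, B, C, D, E}.
Read '1': {S, A, B, C, D, E} → {S, A, B, C, D, E}.
Read '0': {S, A, B, C, D, E} → {S, B, C, D, E}.

{S, B, C, D, E}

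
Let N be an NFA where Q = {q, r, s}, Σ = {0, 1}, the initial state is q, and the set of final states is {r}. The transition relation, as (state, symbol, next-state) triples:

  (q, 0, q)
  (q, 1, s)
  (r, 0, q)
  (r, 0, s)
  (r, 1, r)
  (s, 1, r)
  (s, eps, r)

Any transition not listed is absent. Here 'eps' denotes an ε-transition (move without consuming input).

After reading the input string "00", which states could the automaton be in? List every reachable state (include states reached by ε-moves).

Start in {q}.
Read '0': {q} → {q}.
Read '0': {q} → {q}.

{q}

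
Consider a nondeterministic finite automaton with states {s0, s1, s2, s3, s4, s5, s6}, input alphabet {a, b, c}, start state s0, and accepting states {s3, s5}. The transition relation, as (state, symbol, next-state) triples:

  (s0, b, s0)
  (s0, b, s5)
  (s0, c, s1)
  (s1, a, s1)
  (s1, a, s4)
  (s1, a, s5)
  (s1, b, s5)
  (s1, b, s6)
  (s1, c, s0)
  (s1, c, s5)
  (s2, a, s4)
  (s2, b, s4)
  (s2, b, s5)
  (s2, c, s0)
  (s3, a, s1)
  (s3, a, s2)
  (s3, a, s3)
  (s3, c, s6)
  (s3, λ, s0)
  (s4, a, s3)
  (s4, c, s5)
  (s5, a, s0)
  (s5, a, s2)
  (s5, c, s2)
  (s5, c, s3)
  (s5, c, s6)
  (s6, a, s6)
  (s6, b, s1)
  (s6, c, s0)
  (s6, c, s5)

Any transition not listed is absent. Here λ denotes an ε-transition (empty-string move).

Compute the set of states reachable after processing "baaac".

{s1, s6}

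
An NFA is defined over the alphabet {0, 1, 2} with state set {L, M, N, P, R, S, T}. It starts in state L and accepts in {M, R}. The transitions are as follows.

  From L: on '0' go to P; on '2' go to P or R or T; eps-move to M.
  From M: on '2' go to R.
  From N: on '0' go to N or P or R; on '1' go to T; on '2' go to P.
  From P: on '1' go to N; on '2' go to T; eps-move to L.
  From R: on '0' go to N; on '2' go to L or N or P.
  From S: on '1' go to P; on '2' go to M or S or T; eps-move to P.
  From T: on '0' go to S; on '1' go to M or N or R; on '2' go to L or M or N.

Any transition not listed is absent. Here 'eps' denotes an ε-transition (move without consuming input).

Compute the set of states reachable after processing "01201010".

Start: ε-closure({L}) = {L, M}.
Read '0': {L, M} → {L, M, P}.
Read '1': {L, M, P} → {N}.
Read '2': {N} → {L, M, P}.
Read '0': {L, M, P} → {L, M, P}.
Read '1': {L, M, P} → {N}.
Read '0': {N} → {L, M, N, P, R}.
Read '1': {L, M, N, P, R} → {N, T}.
Read '0': {N, T} → {L, M, N, P, R, S}.

{L, M, N, P, R, S}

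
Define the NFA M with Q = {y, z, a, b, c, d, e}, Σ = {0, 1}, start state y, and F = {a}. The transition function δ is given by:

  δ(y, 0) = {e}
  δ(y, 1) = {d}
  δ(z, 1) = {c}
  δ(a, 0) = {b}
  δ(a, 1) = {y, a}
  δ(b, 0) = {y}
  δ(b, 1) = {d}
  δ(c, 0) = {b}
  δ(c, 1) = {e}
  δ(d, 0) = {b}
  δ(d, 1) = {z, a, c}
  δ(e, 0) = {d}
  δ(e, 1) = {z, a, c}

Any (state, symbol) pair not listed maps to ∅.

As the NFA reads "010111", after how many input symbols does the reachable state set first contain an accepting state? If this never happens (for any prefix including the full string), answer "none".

2

Start in {y}.
Read '0': y→{e}; now {e}.
Read '1': e→{z, a, c}; now {z, a, c}.
None of the earlier sets intersect F, but {z, a, c} does.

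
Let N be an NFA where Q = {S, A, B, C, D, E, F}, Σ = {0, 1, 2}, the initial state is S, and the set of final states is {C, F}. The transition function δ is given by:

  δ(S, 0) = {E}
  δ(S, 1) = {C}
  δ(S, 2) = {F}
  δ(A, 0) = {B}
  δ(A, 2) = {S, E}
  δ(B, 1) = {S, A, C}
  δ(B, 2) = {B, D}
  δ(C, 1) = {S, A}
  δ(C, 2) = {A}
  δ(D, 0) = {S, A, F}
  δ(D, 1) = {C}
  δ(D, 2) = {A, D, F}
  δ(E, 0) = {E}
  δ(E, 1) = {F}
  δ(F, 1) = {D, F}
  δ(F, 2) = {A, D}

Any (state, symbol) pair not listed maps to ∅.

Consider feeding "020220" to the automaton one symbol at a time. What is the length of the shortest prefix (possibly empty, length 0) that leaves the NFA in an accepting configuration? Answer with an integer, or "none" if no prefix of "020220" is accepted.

none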